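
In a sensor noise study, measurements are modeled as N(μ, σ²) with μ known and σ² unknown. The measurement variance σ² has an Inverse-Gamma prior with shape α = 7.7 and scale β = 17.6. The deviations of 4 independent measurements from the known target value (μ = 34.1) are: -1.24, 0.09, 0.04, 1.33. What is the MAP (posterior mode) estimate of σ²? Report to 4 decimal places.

With known mean μ and an Inverse-Gamma(α, β) prior on σ², the Normal likelihood is conjugate: posterior is Inv-Gamma(α + n/2, β + Σ(xᵢ−μ)²/2).
Σ(xᵢ−μ)² = (-1.24)² + (0.09)² + (0.04)² + (1.33)² = 3.3162.
Posterior: Inv-Gamma(7.7 + 4/2, 17.6 + 3.3162/2) = Inv-Gamma(9.70, 19.25810).
Mode = β/(α+1) = 19.25810/10.70 = 1.7998.

1.7998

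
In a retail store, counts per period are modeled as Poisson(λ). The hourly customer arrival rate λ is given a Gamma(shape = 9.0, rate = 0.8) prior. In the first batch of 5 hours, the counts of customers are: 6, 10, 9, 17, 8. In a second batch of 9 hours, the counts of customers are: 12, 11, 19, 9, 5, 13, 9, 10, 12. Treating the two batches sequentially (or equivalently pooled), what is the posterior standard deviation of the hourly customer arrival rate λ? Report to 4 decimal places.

With a Gamma(shape α, rate β) prior, the Poisson likelihood is conjugate: the posterior is Gamma(α + ΣXᵢ, β + n).
Batch 1: sum of counts S = 50 over n = 5 hours.
After batch 1: Gamma(α+S, β+n) = Gamma(9.0+50, 0.8+5) = Gamma(59.0, 5.8).
Batch 2: sum of counts S = 100 over n = 9 hours.
After batch 2: Gamma(α+S, β+n) = Gamma(59.0+100, 5.8+9) = Gamma(159.0, 14.8).
SD = √α/β = √159.0/14.8 = 0.8520.

0.8520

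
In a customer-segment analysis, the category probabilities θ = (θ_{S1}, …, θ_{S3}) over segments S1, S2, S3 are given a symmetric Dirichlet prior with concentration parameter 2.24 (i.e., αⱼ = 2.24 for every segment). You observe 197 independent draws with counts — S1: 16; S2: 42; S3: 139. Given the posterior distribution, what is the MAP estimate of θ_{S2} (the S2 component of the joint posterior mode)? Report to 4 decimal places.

The Dirichlet prior is conjugate to the Multinomial likelihood: each posterior αⱼ = prior αⱼ + observed count nⱼ.
Posterior concentration: (18.24, 44.24, 141.24), total = 203.72.
Joint mode component: (α_{S2}−1)/(Σα−K) = 43.24/200.72 = 0.2154.

0.2154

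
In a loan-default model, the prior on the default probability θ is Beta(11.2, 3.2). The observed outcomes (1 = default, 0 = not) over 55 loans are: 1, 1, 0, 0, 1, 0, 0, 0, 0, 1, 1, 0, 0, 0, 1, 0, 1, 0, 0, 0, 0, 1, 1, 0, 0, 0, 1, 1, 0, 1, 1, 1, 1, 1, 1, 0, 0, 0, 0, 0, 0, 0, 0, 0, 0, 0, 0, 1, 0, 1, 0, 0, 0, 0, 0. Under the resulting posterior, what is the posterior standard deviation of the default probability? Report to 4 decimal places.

0.0591

The Beta prior is conjugate to a Binomial/Bernoulli likelihood; the update adds successes to α and failures to β.
Posterior: Beta(α+k, β+n−k) = Beta(11.2+19, 3.2+36) = Beta(30.2, 39.2).
Var = αβ/((α+β)²(α+β+1)) = 30.2·39.2/(69.4²·70.4) = 0.00349141; SD = √0.00349141 = 0.0591.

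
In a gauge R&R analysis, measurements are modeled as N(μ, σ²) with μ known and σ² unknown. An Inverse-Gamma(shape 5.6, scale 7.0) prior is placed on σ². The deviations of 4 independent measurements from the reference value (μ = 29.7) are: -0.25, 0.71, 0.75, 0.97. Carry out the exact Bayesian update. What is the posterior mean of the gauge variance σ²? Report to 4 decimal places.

With known mean μ and an Inverse-Gamma(α, β) prior on σ², the Normal likelihood is conjugate: posterior is Inv-Gamma(α + n/2, β + Σ(xᵢ−μ)²/2).
Σ(xᵢ−μ)² = (-0.25)² + (0.71)² + (0.75)² + (0.97)² = 2.0700.
Posterior: Inv-Gamma(5.6 + 4/2, 7.0 + 2.0700/2) = Inv-Gamma(7.60, 8.03500).
E[σ²|data] = β/(α−1) = 8.03500/6.60 = 1.2174.

1.2174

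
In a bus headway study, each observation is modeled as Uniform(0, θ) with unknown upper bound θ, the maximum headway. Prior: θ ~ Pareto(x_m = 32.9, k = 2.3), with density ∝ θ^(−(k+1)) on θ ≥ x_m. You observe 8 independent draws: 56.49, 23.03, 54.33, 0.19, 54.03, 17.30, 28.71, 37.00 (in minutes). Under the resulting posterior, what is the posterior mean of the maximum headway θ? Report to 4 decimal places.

A Pareto(scale x_m, shape k) prior on the upper bound θ of Uniform(0, θ) is conjugate: posterior is Pareto(max(x_m, max xᵢ), k + n).
Sample maximum = 56.49; prior scale x_m = 32.9 → posterior scale = max = 56.49.
Posterior shape = 2.3 + 8 = 10.3.
E[θ|data] = k·x_m/(k−1) = 10.3·56.49/9.3 = 62.5642.

62.5642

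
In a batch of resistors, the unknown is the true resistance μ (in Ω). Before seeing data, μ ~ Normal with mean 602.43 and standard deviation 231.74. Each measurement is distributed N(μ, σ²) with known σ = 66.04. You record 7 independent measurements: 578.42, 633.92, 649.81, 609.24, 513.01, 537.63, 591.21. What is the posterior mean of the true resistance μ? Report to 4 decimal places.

587.7757

For Normal data with known variance σ², a Normal(μ₀, σ₀²) prior on μ is conjugate. Posterior precision = 1/σ₀² + n/σ²; posterior mean is the precision-weighted average of μ₀ and x̄.
Σxᵢ = 578.42 + 633.92 + 649.81 + 609.24 + 513.01 + 537.63 + 591.21 = 4113.24, so n·x̄ = 4113.24.
σ₀² = 231.74² = 53703.4276, σ² = 66.04² = 4361.2816; σ² + n·σ₀² = 4361.2816 + 7·53703.4276 = 380285.2748.
Posterior mean = (μ₀/σ₀² + n·x̄/σ²)/(1/σ₀² + n/σ²) = (σ²·μ₀ + σ₀²·n·x̄)/(σ² + n·σ₀²) = (4361.2816·602.43 + 53703.4276·4113.24)/380285.2748 = 223522453.415712/380285.2748 = 587.7757.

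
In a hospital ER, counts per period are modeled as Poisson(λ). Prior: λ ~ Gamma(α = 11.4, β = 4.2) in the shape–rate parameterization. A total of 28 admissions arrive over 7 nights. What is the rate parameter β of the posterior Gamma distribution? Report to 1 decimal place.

With a Gamma(shape α, rate β) prior, the Poisson likelihood is conjugate: the posterior is Gamma(α + ΣXᵢ, β + n).
Posterior: Gamma(α+S, β+n) = Gamma(11.4+28, 4.2+7) = Gamma(39.4, 11.2).
Posterior β = 11.2.

11.2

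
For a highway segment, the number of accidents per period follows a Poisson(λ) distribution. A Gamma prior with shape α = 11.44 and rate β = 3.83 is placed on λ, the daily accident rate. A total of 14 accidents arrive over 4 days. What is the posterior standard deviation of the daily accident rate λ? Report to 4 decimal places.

With a Gamma(shape α, rate β) prior, the Poisson likelihood is conjugate: the posterior is Gamma(α + ΣXᵢ, β + n).
Posterior: Gamma(α+S, β+n) = Gamma(11.44+14, 3.83+4) = Gamma(25.44, 7.83).
SD = √α/β = √25.44/7.83 = 0.6442.

0.6442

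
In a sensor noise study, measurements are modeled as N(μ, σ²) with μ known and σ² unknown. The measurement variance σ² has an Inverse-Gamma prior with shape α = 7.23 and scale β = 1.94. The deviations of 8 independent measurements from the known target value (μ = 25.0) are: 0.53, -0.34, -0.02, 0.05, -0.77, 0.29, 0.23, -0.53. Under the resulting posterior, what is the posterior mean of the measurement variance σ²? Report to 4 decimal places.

0.2586

With known mean μ and an Inverse-Gamma(α, β) prior on σ², the Normal likelihood is conjugate: posterior is Inv-Gamma(α + n/2, β + Σ(xᵢ−μ)²/2).
Σ(xᵢ−μ)² = (0.53)² + (-0.34)² + (-0.02)² + (0.05)² + (-0.77)² + (0.29)² + (0.23)² + (-0.53)² = 1.4102.
Posterior: Inv-Gamma(7.23 + 8/2, 1.94 + 1.4102/2) = Inv-Gamma(11.23, 2.64510).
E[σ²|data] = β/(α−1) = 2.64510/10.23 = 0.2586.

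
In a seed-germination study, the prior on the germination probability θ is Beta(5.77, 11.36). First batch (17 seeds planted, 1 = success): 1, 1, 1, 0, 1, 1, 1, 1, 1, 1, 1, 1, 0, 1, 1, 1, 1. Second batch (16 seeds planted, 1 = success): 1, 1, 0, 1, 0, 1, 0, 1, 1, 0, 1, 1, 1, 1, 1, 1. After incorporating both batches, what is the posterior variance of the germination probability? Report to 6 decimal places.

The Beta prior is conjugate to a Binomial/Bernoulli likelihood; the update adds successes to α and failures to β.
After batch 1: Beta(5.77+15, 11.36+2) = Beta(20.77, 13.36).
After batch 2: Beta(20.77+12, 13.36+4) = Beta(32.77, 17.36).
Var = αβ/((α+β)²(α+β+1)) = 32.77·17.36/(50.13²·51.13) = 0.004427.

0.004427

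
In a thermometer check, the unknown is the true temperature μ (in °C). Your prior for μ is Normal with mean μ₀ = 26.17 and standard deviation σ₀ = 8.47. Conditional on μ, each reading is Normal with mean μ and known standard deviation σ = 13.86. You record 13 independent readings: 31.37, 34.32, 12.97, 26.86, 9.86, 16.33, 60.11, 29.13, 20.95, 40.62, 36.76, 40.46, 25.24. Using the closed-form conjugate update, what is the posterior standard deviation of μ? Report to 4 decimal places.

3.5004

For Normal data with known variance σ², a Normal(μ₀, σ₀²) prior on μ is conjugate. Posterior precision = 1/σ₀² + n/σ²; posterior mean is the precision-weighted average of μ₀ and x̄.
σ₀² = 8.47² = 71.7409, σ² = 13.86² = 192.0996; σ² + n·σ₀² = 192.0996 + 13·71.7409 = 1124.7313.
Posterior precision = 1/σ₀² + n/σ² = 1/71.7409 + 13/192.0996 = (σ² + n·σ₀²)/(σ₀²σ²) = 1124.7313/(71.7409·192.0996); posterior variance σₙ² = σ₀²σ²/(σ² + n·σ₀²) = 71.7409·192.0996/1124.7313 = 12.253058.
Posterior SD = √σₙ² = √(71.7409·192.0996/1124.7313) = 3.5004.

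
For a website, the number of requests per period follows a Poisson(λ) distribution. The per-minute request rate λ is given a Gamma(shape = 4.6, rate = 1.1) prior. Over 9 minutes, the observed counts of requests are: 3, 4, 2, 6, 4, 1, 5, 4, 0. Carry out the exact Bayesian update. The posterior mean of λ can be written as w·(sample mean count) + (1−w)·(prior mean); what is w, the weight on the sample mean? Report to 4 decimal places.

With a Gamma(shape α, rate β) prior, the Poisson likelihood is conjugate: the posterior is Gamma(α + ΣXᵢ, β + n).
Posterior mean = (α₀+S)/(β₀+n) = [n/(β₀+n)]·(S/n) + [β₀/(β₀+n)]·(α₀/β₀), so only n and β₀ enter the weight.
Weight on data w = n/(β₀+n) = 9/(1.1+9) = 9/10.1 = 0.8911.

0.8911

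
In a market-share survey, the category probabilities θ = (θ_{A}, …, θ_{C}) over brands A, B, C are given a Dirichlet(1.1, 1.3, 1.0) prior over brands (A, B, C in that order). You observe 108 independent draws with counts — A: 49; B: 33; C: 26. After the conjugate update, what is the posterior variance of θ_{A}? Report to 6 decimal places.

The Dirichlet prior is conjugate to the Multinomial likelihood: each posterior αⱼ = prior αⱼ + observed count nⱼ.
Posterior concentration: (50.1, 34.3, 27.0), total = 111.4.
Var[θ_j] = α_j(Σα−α_j)/((Σα)²(Σα+1)) = 50.1·61.3/(111.4²·112.4) = 0.002202.

0.002202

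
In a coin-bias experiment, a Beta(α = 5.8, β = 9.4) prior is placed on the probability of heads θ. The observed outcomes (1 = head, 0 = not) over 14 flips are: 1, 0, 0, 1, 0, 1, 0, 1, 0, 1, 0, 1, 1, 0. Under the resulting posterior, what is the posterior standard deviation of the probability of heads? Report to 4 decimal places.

The Beta prior is conjugate to a Binomial/Bernoulli likelihood; the update adds successes to α and failures to β.
Posterior: Beta(α+k, β+n−k) = Beta(5.8+7, 9.4+7) = Beta(12.8, 16.4).
Var = αβ/((α+β)²(α+β+1)) = 12.8·16.4/(29.2²·30.2) = 0.00815232; SD = √0.00815232 = 0.0903.

0.0903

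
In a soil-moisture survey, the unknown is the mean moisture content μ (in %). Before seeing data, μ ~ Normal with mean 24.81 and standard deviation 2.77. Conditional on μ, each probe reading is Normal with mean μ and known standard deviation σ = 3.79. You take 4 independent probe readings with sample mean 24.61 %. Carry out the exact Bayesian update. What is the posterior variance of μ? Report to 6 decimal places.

For Normal data with known variance σ², a Normal(μ₀, σ₀²) prior on μ is conjugate. Posterior precision = 1/σ₀² + n/σ²; posterior mean is the precision-weighted average of μ₀ and x̄.
σ₀² = 2.77² = 7.6729, σ² = 3.79² = 14.3641; σ² + n·σ₀² = 14.3641 + 4·7.6729 = 45.0557.
Posterior precision = 1/σ₀² + n/σ² = 1/7.6729 + 4/14.3641 = (σ² + n·σ₀²)/(σ₀²σ²) = 45.0557/(7.6729·14.3641); posterior variance σₙ² = σ₀²σ²/(σ² + n·σ₀²) = 7.6729·14.3641/45.0557 = 2.446179.

2.446179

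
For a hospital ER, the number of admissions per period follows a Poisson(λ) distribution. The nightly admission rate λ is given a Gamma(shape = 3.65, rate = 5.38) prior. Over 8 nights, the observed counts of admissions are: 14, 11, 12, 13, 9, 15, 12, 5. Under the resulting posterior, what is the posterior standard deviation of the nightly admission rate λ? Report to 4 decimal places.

With a Gamma(shape α, rate β) prior, the Poisson likelihood is conjugate: the posterior is Gamma(α + ΣXᵢ, β + n).
Sum of counts S = 91 over n = 8 nights.
Posterior: Gamma(α+S, β+n) = Gamma(3.65+91, 5.38+8) = Gamma(94.65, 13.38).
SD = √α/β = √94.65/13.38 = 0.7271.

0.7271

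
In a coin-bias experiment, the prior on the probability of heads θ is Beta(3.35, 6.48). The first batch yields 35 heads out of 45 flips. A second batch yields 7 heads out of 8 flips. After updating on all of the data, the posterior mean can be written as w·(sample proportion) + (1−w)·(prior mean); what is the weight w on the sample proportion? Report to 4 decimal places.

The Beta prior is conjugate to a Binomial/Bernoulli likelihood; the update adds successes to α and failures to β.
Total number of flips: n = 45 + 8 = 53.
Posterior mean = (α₀+k)/(α₀+β₀+n) = [n/(α₀+β₀+n)]·(k/n) + [(α₀+β₀)/(α₀+β₀+n)]·α₀/(α₀+β₀), so only n and the prior enter the weight.
The weight on the data is w = n/(α₀+β₀+n) = 53/(3.35+6.48+53) = 53/62.83 = 0.8435.

0.8435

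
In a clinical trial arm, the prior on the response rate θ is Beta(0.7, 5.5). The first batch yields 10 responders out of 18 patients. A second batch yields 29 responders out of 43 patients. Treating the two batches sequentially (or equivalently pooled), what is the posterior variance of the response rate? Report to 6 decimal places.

The Beta prior is conjugate to a Binomial/Bernoulli likelihood; the update adds successes to α and failures to β.
After batch 1: Beta(0.7+10, 5.5+8) = Beta(10.7, 13.5).
After batch 2: Beta(10.7+29, 13.5+14) = Beta(39.7, 27.5).
Var = αβ/((α+β)²(α+β+1)) = 39.7·27.5/(67.2²·68.2) = 0.003545.

0.003545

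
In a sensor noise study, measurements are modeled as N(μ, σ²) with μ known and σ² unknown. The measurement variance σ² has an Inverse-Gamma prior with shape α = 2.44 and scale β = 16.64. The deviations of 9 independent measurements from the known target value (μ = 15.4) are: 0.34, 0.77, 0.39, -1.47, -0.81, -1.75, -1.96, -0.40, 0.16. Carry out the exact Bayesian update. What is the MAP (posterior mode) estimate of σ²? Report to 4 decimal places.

2.7738

With known mean μ and an Inverse-Gamma(α, β) prior on σ², the Normal likelihood is conjugate: posterior is Inv-Gamma(α + n/2, β + Σ(xᵢ−μ)²/2).
Σ(xᵢ−μ)² = (0.34)² + (0.77)² + (0.39)² + (-1.47)² + (-0.81)² + (-1.75)² + (-1.96)² + (-0.40)² + (0.16)² = 10.7673.
Posterior: Inv-Gamma(2.44 + 9/2, 16.64 + 10.7673/2) = Inv-Gamma(6.94, 22.02365).
Mode = β/(α+1) = 22.02365/7.94 = 2.7738.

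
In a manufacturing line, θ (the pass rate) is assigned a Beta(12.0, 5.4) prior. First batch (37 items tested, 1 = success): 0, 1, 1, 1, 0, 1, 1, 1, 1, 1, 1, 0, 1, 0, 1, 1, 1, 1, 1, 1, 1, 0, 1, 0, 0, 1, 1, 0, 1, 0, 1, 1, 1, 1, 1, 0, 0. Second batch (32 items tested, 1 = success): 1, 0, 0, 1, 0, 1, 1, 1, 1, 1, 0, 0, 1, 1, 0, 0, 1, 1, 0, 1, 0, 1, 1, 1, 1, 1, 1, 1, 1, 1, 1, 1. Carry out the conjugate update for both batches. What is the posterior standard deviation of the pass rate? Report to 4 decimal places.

0.0487

The Beta prior is conjugate to a Binomial/Bernoulli likelihood; the update adds successes to α and failures to β.
After batch 1: Beta(12.0+26, 5.4+11) = Beta(38.0, 16.4).
After batch 2: Beta(38.0+23, 16.4+9) = Beta(61.0, 25.4).
Var = αβ/((α+β)²(α+β+1)) = 61.0·25.4/(86.4²·87.4) = 0.00237479; SD = √0.00237479 = 0.0487.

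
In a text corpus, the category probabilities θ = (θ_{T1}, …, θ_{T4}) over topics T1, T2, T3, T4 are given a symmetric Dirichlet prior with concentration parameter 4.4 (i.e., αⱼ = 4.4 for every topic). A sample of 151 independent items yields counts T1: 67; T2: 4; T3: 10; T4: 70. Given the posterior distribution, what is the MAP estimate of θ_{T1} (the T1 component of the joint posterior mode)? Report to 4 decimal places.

The Dirichlet prior is conjugate to the Multinomial likelihood: each posterior αⱼ = prior αⱼ + observed count nⱼ.
Posterior concentration: (71.4, 8.4, 14.4, 74.4), total = 168.6.
Joint mode component: (α_{T1}−1)/(Σα−K) = 70.4/164.6 = 0.4277.

0.4277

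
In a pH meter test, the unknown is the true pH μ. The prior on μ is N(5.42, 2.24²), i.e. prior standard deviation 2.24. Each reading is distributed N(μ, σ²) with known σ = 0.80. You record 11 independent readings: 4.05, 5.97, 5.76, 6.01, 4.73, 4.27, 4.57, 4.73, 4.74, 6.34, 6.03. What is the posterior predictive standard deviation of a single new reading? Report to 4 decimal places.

For Normal data with known variance σ², a Normal(μ₀, σ₀²) prior on μ is conjugate. Posterior precision = 1/σ₀² + n/σ²; posterior mean is the precision-weighted average of μ₀ and x̄.
σ₀² = 2.24² = 5.0176, σ² = 0.80² = 0.64; σ² + n·σ₀² = 0.64 + 11·5.0176 = 55.8336.
Posterior precision = 1/σ₀² + n/σ² = 1/5.0176 + 11/0.64 = (σ² + n·σ₀²)/(σ₀²σ²) = 55.8336/(5.0176·0.64); posterior variance σₙ² = σ₀²σ²/(σ² + n·σ₀²) = 5.0176·0.64/55.8336 = 0.057515.
Predictive variance for one new observation = σₙ² + σ² = 5.0176·0.64/55.8336 + 0.64 = σ²·(σ₀² + 55.8336)/55.8336 = 0.64·60.8512/55.8336 = 0.697515; SD = √(0.64·60.8512/55.8336) = 0.8352.

0.8352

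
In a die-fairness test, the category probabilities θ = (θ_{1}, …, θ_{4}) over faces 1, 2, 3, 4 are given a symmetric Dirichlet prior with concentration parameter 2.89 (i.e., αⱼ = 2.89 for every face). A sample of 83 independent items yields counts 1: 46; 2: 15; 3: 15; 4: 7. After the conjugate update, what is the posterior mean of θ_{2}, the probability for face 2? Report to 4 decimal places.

The Dirichlet prior is conjugate to the Multinomial likelihood: each posterior αⱼ = prior αⱼ + observed count nⱼ.
Posterior concentration: (48.89, 17.89, 17.89, 9.89), total = 94.56.
E[θ_{2}|data] = α_{2}/Σα = 17.89/94.56 = 0.1892.

0.1892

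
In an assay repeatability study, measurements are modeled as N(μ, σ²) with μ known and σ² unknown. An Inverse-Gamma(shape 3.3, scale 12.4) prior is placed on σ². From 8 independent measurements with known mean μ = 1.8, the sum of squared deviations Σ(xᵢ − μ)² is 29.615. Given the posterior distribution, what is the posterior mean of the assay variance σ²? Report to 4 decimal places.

4.3187

With known mean μ and an Inverse-Gamma(α, β) prior on σ², the Normal likelihood is conjugate: posterior is Inv-Gamma(α + n/2, β + Σ(xᵢ−μ)²/2).
Posterior: Inv-Gamma(3.3 + 8/2, 12.4 + 29.615/2) = Inv-Gamma(7.30, 27.2075).
E[σ²|data] = β/(α−1) = 27.2075/6.30 = 4.3187.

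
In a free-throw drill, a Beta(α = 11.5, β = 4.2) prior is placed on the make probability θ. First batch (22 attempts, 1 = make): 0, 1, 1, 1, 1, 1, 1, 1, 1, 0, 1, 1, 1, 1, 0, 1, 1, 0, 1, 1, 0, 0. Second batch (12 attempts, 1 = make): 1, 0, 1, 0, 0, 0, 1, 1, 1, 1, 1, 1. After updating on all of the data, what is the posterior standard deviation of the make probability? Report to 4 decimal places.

0.0634

The Beta prior is conjugate to a Binomial/Bernoulli likelihood; the update adds successes to α and failures to β.
After batch 1: Beta(11.5+16, 4.2+6) = Beta(27.5, 10.2).
After batch 2: Beta(27.5+8, 10.2+4) = Beta(35.5, 14.2).
Var = αβ/((α+β)²(α+β+1)) = 35.5·14.2/(49.7²·50.7) = 0.00402528; SD = √0.00402528 = 0.0634.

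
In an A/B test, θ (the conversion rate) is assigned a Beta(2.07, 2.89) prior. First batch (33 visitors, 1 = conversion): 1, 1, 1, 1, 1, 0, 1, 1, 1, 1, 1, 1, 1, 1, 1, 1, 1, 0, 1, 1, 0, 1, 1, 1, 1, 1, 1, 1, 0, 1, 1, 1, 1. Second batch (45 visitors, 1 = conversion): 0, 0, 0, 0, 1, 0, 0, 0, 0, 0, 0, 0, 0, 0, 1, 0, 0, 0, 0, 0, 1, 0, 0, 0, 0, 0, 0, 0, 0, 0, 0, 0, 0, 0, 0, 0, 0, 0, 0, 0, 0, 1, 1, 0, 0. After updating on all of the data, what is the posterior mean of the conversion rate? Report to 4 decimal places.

The Beta prior is conjugate to a Binomial/Bernoulli likelihood; the update adds successes to α and failures to β.
After batch 1: Beta(2.07+29, 2.89+4) = Beta(31.07, 6.89).
After batch 2: Beta(31.07+5, 6.89+40) = Beta(36.07, 46.89).
Posterior mean = α/(α+β) = 36.07/82.96 = 0.4348.

0.4348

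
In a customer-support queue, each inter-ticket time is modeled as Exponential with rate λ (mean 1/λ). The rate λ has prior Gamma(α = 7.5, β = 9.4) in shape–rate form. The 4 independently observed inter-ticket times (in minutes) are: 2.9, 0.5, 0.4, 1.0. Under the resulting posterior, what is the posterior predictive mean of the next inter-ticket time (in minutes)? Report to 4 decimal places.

1.3524

With a Gamma(shape α, rate β) prior on the exponential rate λ, the posterior after n observations with total T = Σxᵢ is Gamma(α+n, β+T).
Sum of observations T = 4.8 minutes; n = 4.
Posterior: Gamma(7.5+4, 9.4+4.8) = Gamma(11.5, 14.2).
The predictive distribution for the next observation is Lomax; its mean is β/(α−1) = 14.2/10.5 = 1.3524.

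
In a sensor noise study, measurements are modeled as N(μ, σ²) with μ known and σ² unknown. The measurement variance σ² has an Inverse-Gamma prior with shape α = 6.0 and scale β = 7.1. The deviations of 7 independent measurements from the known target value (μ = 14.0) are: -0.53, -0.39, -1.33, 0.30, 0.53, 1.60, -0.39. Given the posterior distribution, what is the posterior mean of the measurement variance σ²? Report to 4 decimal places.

1.1462

With known mean μ and an Inverse-Gamma(α, β) prior on σ², the Normal likelihood is conjugate: posterior is Inv-Gamma(α + n/2, β + Σ(xᵢ−μ)²/2).
Σ(xᵢ−μ)² = (-0.53)² + (-0.39)² + (-1.33)² + (0.30)² + (0.53)² + (1.60)² + (-0.39)² = 5.2849.
Posterior: Inv-Gamma(6.0 + 7/2, 7.1 + 5.2849/2) = Inv-Gamma(9.50, 9.74245).
E[σ²|data] = β/(α−1) = 9.74245/8.50 = 1.1462.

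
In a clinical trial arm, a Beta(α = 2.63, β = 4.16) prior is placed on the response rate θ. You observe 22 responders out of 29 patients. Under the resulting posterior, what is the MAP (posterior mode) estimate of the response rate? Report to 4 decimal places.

The Beta prior is conjugate to a Binomial/Bernoulli likelihood; the update adds successes to α and failures to β.
Posterior: Beta(α+k, β+n−k) = Beta(2.63+22, 4.16+7) = Beta(24.63, 11.16).
Mode of Beta(a,b) for a,b>1 is (a−1)/(a+b−2) = 23.63/33.79 = 0.6993.

0.6993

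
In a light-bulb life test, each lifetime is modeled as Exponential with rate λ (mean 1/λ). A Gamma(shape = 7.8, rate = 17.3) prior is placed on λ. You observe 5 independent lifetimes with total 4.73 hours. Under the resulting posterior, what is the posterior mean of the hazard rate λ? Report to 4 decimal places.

0.5810

With a Gamma(shape α, rate β) prior on the exponential rate λ, the posterior after n observations with total T = Σxᵢ is Gamma(α+n, β+T).
Posterior: Gamma(7.8+5, 17.3+4.73) = Gamma(12.8, 22.03).
Posterior mean of λ = α/β = 12.8/22.03 = 0.5810.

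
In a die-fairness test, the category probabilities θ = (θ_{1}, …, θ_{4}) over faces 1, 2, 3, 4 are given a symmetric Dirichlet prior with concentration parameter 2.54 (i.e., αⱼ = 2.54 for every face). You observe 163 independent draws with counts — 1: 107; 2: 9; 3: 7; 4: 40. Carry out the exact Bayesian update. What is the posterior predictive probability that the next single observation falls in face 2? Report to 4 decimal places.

The Dirichlet prior is conjugate to the Multinomial likelihood: each posterior αⱼ = prior αⱼ + observed count nⱼ.
Posterior concentration: (109.54, 11.54, 9.54, 42.54), total = 173.16.
P(next = 2 | data) = α_{2}/Σα = 0.0666.

0.0666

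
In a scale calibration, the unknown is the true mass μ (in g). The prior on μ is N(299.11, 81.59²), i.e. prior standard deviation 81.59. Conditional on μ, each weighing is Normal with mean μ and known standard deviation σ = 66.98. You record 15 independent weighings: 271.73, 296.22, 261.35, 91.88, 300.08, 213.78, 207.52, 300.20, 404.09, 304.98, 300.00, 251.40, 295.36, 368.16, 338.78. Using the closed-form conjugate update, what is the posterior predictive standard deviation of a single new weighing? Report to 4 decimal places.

For Normal data with known variance σ², a Normal(μ₀, σ₀²) prior on μ is conjugate. Posterior precision = 1/σ₀² + n/σ²; posterior mean is the precision-weighted average of μ₀ and x̄.
σ₀² = 81.59² = 6656.9281, σ² = 66.98² = 4486.3204; σ² + n·σ₀² = 4486.3204 + 15·6656.9281 = 104340.2419.
Posterior precision = 1/σ₀² + n/σ² = 1/6656.9281 + 15/4486.3204 = (σ² + n·σ₀²)/(σ₀²σ²) = 104340.2419/(6656.9281·4486.3204); posterior variance σₙ² = σ₀²σ²/(σ² + n·σ₀²) = 6656.9281·4486.3204/104340.2419 = 286.228130.
Predictive variance for one new observation = σₙ² + σ² = 6656.9281·4486.3204/104340.2419 + 4486.3204 = σ²·(σ₀² + 104340.2419)/104340.2419 = 4486.3204·110997.17/104340.2419 = 4772.548530; SD = √(4486.3204·110997.17/104340.2419) = 69.0836.

69.0836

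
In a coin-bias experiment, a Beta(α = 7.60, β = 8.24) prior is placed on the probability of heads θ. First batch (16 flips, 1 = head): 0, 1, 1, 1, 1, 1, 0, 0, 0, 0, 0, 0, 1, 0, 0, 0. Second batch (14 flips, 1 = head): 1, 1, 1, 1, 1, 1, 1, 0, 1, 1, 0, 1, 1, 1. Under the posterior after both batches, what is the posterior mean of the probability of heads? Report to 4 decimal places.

The Beta prior is conjugate to a Binomial/Bernoulli likelihood; the update adds successes to α and failures to β.
After batch 1: Beta(7.60+6, 8.24+10) = Beta(13.60, 18.24).
After batch 2: Beta(13.60+12, 18.24+2) = Beta(25.60, 20.24).
Posterior mean = α/(α+β) = 25.60/45.84 = 0.5585.

0.5585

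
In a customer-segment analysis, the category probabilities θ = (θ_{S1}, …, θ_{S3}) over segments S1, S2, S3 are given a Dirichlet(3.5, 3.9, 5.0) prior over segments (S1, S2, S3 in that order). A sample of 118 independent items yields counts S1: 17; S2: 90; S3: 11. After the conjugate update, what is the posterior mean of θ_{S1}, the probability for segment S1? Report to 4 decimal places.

0.1572

The Dirichlet prior is conjugate to the Multinomial likelihood: each posterior αⱼ = prior αⱼ + observed count nⱼ.
Posterior concentration: (20.5, 93.9, 16.0), total = 130.4.
E[θ_{S1}|data] = α_{S1}/Σα = 20.5/130.4 = 0.1572.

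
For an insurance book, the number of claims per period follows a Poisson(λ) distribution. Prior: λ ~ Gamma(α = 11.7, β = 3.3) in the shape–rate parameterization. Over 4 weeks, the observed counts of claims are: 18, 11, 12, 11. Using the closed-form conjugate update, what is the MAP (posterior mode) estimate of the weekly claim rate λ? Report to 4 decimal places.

With a Gamma(shape α, rate β) prior, the Poisson likelihood is conjugate: the posterior is Gamma(α + ΣXᵢ, β + n).
Sum of counts S = 52 over n = 4 weeks.
Posterior: Gamma(α+S, β+n) = Gamma(11.7+52, 3.3+4) = Gamma(63.7, 7.3).
Mode of Gamma(α,β) for α≥1 is (α−1)/β = 62.7/7.3 = 8.5890.

8.5890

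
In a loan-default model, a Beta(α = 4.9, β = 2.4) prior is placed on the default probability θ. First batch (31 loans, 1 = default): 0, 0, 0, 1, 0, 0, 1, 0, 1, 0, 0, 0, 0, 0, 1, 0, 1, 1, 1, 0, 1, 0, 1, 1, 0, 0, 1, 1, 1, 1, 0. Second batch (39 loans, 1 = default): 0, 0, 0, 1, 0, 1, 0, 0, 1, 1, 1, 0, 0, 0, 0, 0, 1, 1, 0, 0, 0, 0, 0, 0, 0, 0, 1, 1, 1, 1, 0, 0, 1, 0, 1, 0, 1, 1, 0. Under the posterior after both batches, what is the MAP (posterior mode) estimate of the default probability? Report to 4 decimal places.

The Beta prior is conjugate to a Binomial/Bernoulli likelihood; the update adds successes to α and failures to β.
After batch 1: Beta(4.9+14, 2.4+17) = Beta(18.9, 19.4).
After batch 2: Beta(18.9+15, 19.4+24) = Beta(33.9, 43.4).
Mode of Beta(a,b) for a,b>1 is (a−1)/(a+b−2) = 32.9/75.3 = 0.4369.

0.4369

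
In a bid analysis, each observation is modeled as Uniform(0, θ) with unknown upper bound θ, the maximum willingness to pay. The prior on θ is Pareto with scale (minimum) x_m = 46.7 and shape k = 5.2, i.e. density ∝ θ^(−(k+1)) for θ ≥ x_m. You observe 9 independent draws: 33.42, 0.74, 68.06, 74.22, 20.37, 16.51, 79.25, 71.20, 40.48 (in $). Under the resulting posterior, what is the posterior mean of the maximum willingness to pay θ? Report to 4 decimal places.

A Pareto(scale x_m, shape k) prior on the upper bound θ of Uniform(0, θ) is conjugate: posterior is Pareto(max(x_m, max xᵢ), k + n).
Sample maximum = 79.25; prior scale x_m = 46.7 → posterior scale = max = 79.25.
Posterior shape = 5.2 + 9 = 14.2.
E[θ|data] = k·x_m/(k−1) = 14.2·79.25/13.2 = 85.2538.

85.2538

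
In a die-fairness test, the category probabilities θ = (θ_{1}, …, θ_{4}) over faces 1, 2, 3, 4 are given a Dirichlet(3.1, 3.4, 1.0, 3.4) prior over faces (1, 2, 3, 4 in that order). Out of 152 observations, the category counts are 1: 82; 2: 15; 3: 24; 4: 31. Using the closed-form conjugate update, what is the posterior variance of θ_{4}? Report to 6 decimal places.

The Dirichlet prior is conjugate to the Multinomial likelihood: each posterior αⱼ = prior αⱼ + observed count nⱼ.
Posterior concentration: (85.1, 18.4, 25.0, 34.4), total = 162.9.
Var[θ_j] = α_j(Σα−α_j)/((Σα)²(Σα+1)) = 34.4·128.5/(162.9²·163.9) = 0.001016.

0.001016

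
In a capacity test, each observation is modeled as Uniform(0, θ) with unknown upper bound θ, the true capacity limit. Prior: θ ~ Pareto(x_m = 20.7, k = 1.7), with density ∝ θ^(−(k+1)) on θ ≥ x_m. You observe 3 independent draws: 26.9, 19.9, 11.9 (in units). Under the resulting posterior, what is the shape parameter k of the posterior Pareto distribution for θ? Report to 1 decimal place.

A Pareto(scale x_m, shape k) prior on the upper bound θ of Uniform(0, θ) is conjugate: posterior is Pareto(max(x_m, max xᵢ), k + n).
Sample maximum = 26.9; prior scale x_m = 20.7 → posterior scale = max = 26.9.
Posterior shape = 1.7 + 3 = 4.7.
Posterior shape k = 4.7.

4.7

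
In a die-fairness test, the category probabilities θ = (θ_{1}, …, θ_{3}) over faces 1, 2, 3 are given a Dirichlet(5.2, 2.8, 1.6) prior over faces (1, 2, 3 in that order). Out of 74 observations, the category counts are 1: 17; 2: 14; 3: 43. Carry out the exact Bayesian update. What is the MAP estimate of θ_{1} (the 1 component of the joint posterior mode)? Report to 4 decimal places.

The Dirichlet prior is conjugate to the Multinomial likelihood: each posterior αⱼ = prior αⱼ + observed count nⱼ.
Posterior concentration: (22.2, 16.8, 44.6), total = 83.6.
Joint mode component: (α_{1}−1)/(Σα−K) = 21.2/80.6 = 0.2630.

0.2630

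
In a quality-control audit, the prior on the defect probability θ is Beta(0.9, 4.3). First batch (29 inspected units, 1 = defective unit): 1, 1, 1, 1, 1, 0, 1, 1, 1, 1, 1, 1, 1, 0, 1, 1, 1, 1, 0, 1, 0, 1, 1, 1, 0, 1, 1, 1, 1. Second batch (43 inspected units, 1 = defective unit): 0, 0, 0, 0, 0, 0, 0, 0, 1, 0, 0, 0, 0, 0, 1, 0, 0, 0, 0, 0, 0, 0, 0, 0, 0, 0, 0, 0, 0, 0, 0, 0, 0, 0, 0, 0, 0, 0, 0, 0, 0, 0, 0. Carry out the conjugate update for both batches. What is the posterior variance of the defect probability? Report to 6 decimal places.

The Beta prior is conjugate to a Binomial/Bernoulli likelihood; the update adds successes to α and failures to β.
After batch 1: Beta(0.9+24, 4.3+5) = Beta(24.9, 9.3).
After batch 2: Beta(24.9+2, 9.3+41) = Beta(26.9, 50.3).
Var = αβ/((α+β)²(α+β+1)) = 26.9·50.3/(77.2²·78.2) = 0.002903.

0.002903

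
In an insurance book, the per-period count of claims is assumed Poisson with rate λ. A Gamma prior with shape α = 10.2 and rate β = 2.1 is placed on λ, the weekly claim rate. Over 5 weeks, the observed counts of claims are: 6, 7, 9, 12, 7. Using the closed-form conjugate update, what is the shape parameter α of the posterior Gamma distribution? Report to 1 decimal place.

With a Gamma(shape α, rate β) prior, the Poisson likelihood is conjugate: the posterior is Gamma(α + ΣXᵢ, β + n).
Sum of counts S = 41 over n = 5 weeks.
Posterior: Gamma(α+S, β+n) = Gamma(10.2+41, 2.1+5) = Gamma(51.2, 7.1).
Posterior α = 51.2.

51.2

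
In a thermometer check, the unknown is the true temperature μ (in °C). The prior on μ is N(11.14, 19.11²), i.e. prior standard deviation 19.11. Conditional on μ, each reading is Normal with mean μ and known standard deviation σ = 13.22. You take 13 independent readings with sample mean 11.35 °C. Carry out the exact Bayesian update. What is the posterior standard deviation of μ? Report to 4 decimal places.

3.6009

For Normal data with known variance σ², a Normal(μ₀, σ₀²) prior on μ is conjugate. Posterior precision = 1/σ₀² + n/σ²; posterior mean is the precision-weighted average of μ₀ and x̄.
σ₀² = 19.11² = 365.1921, σ² = 13.22² = 174.7684; σ² + n·σ₀² = 174.7684 + 13·365.1921 = 4922.2657.
Posterior precision = 1/σ₀² + n/σ² = 1/365.1921 + 13/174.7684 = (σ² + n·σ₀²)/(σ₀²σ²) = 4922.2657/(365.1921·174.7684); posterior variance σₙ² = σ₀²σ²/(σ² + n·σ₀²) = 365.1921·174.7684/4922.2657 = 12.966395.
Posterior SD = √σₙ² = √(365.1921·174.7684/4922.2657) = 3.6009.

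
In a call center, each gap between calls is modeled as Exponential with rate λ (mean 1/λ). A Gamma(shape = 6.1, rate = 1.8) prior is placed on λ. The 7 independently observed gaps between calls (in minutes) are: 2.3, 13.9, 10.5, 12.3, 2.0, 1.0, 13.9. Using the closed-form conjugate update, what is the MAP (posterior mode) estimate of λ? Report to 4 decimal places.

0.2097

With a Gamma(shape α, rate β) prior on the exponential rate λ, the posterior after n observations with total T = Σxᵢ is Gamma(α+n, β+T).
Sum of observations T = 55.9 minutes; n = 7.
Posterior: Gamma(6.1+7, 1.8+55.9) = Gamma(13.1, 57.7).
Mode = (α−1)/β = 0.2097.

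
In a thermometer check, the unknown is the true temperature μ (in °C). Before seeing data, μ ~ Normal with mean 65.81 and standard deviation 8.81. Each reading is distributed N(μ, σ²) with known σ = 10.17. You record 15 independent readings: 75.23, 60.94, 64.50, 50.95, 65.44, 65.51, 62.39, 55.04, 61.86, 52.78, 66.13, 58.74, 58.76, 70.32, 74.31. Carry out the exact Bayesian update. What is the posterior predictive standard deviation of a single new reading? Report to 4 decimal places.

10.4767

For Normal data with known variance σ², a Normal(μ₀, σ₀²) prior on μ is conjugate. Posterior precision = 1/σ₀² + n/σ²; posterior mean is the precision-weighted average of μ₀ and x̄.
σ₀² = 8.81² = 77.6161, σ² = 10.17² = 103.4289; σ² + n·σ₀² = 103.4289 + 15·77.6161 = 1267.6704.
Posterior precision = 1/σ₀² + n/σ² = 1/77.6161 + 15/103.4289 = (σ² + n·σ₀²)/(σ₀²σ²) = 1267.6704/(77.6161·103.4289); posterior variance σₙ² = σ₀²σ²/(σ² + n·σ₀²) = 77.6161·103.4289/1267.6704 = 6.332678.
Predictive variance for one new observation = σₙ² + σ² = 77.6161·103.4289/1267.6704 + 103.4289 = σ²·(σ₀² + 1267.6704)/1267.6704 = 103.4289·1345.2865/1267.6704 = 109.761578; SD = √(103.4289·1345.2865/1267.6704) = 10.4767.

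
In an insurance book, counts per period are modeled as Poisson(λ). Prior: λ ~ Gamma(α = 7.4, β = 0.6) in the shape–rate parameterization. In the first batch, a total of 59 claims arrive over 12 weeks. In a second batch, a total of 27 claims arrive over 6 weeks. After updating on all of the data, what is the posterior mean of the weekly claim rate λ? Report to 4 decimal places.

With a Gamma(shape α, rate β) prior, the Poisson likelihood is conjugate: the posterior is Gamma(α + ΣXᵢ, β + n).
After batch 1: Gamma(α+S, β+n) = Gamma(7.4+59, 0.6+12) = Gamma(66.4, 12.6).
After batch 2: Gamma(α+S, β+n) = Gamma(66.4+27, 12.6+6) = Gamma(93.4, 18.6).
Posterior mean = α/β = 93.4/18.6 = 5.0215.

5.0215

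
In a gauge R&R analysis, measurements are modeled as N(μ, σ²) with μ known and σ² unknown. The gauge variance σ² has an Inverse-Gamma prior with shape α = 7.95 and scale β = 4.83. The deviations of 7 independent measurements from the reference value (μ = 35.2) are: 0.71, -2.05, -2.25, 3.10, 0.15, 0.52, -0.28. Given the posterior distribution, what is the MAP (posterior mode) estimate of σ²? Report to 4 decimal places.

1.1811

With known mean μ and an Inverse-Gamma(α, β) prior on σ², the Normal likelihood is conjugate: posterior is Inv-Gamma(α + n/2, β + Σ(xᵢ−μ)²/2).
Σ(xᵢ−μ)² = (0.71)² + (-2.05)² + (-2.25)² + (3.10)² + (0.15)² + (0.52)² + (-0.28)² = 19.7504.
Posterior: Inv-Gamma(7.95 + 7/2, 4.83 + 19.7504/2) = Inv-Gamma(11.45, 14.70520).
Mode = β/(α+1) = 14.70520/12.45 = 1.1811.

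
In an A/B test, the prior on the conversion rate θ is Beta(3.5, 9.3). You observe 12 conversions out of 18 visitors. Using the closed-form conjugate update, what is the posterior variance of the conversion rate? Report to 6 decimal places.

0.007861

The Beta prior is conjugate to a Binomial/Bernoulli likelihood; the update adds successes to α and failures to β.
Posterior: Beta(α+k, β+n−k) = Beta(3.5+12, 9.3+6) = Beta(15.5, 15.3).
Var = αβ/((α+β)²(α+β+1)) = 15.5·15.3/(30.8²·31.8) = 0.007861.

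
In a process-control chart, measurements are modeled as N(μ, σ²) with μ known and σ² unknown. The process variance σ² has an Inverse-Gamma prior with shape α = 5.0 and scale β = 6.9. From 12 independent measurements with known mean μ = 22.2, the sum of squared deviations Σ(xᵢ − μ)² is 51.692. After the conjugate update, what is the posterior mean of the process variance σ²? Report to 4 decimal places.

3.2746

With known mean μ and an Inverse-Gamma(α, β) prior on σ², the Normal likelihood is conjugate: posterior is Inv-Gamma(α + n/2, β + Σ(xᵢ−μ)²/2).
Posterior: Inv-Gamma(5.0 + 12/2, 6.9 + 51.692/2) = Inv-Gamma(11.00, 32.7460).
E[σ²|data] = β/(α−1) = 32.7460/10.00 = 3.2746.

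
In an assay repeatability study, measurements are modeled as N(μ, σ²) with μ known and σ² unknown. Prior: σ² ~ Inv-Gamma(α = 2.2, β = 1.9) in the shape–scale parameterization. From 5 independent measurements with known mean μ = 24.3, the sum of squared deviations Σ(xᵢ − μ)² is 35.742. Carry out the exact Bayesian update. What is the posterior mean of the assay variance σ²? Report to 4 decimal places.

5.3435

With known mean μ and an Inverse-Gamma(α, β) prior on σ², the Normal likelihood is conjugate: posterior is Inv-Gamma(α + n/2, β + Σ(xᵢ−μ)²/2).
Posterior: Inv-Gamma(2.2 + 5/2, 1.9 + 35.742/2) = Inv-Gamma(4.70, 19.7710).
E[σ²|data] = β/(α−1) = 19.7710/3.70 = 5.3435.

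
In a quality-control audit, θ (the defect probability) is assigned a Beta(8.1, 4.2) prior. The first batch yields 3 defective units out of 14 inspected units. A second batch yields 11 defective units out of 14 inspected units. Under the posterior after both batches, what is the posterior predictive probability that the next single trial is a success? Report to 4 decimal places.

The Beta prior is conjugate to a Binomial/Bernoulli likelihood; the update adds successes to α and failures to β.
After batch 1: Beta(8.1+3, 4.2+11) = Beta(11.1, 15.2).
After batch 2: Beta(11.1+11, 15.2+3) = Beta(22.1, 18.2).
For a single future Bernoulli trial, P(success | data) = α/(α+β) = 0.5484.

0.5484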